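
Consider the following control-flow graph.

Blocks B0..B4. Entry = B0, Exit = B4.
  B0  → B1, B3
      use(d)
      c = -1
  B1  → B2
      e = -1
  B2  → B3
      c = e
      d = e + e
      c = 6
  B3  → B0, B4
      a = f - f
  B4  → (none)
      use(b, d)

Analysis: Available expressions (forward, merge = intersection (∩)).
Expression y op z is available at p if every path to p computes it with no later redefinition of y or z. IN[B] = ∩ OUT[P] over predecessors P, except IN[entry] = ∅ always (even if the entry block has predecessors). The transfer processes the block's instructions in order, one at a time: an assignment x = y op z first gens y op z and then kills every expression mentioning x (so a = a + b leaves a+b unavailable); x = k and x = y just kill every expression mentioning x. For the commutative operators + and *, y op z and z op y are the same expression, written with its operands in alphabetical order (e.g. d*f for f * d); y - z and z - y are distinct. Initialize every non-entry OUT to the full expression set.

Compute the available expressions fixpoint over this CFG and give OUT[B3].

Answer: {f-f}

Trace:
Fixpoint table:
  B0: | IN={} | OUT={}
  B1: | IN={} | OUT={}
  B2: | IN={} | OUT={e+e}
  B3: | IN={} | OUT={f-f}
  B4: | IN={f-f} | OUT={f-f}

Merge at B3: IN[B3] = OUT[B0] ∩ OUT[B2] = {}
Applying B3's transfer function to that IN value gives OUT[B3] (row B3 above).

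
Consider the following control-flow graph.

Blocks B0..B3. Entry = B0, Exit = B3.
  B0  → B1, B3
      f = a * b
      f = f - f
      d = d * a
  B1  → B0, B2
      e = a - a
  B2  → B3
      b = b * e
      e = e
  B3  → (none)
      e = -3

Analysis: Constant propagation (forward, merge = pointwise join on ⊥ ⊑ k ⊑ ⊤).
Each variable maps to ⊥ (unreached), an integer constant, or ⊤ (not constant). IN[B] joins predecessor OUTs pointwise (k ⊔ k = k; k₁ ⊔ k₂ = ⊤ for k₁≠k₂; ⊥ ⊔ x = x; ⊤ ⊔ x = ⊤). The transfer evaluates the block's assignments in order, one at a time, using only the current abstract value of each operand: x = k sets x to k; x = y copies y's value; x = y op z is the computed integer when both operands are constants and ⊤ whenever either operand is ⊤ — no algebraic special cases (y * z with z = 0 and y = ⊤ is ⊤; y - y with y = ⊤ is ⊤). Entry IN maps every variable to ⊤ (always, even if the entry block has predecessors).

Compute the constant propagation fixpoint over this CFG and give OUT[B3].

Converged values:
  B0:   IN=(all ⊤)   OUT=(all ⊤)
  B1:   IN=(all ⊤)   OUT=(all ⊤)
  B2:   IN=(all ⊤)   OUT=(all ⊤)
  B3:   IN=(all ⊤)   OUT={e:-3; rest ⊤}

Merge at B3: IN[B3] = OUT[B0] ⊔ OUT[B2] = {a: ⊤, b: ⊤, c: ⊤, d: ⊤, e: ⊤, f: ⊤}
Applying B3's transfer function to that IN value gives OUT[B3] (row B3 above).

Answer: {a: ⊤, b: ⊤, c: ⊤, d: ⊤, e: -3, f: ⊤}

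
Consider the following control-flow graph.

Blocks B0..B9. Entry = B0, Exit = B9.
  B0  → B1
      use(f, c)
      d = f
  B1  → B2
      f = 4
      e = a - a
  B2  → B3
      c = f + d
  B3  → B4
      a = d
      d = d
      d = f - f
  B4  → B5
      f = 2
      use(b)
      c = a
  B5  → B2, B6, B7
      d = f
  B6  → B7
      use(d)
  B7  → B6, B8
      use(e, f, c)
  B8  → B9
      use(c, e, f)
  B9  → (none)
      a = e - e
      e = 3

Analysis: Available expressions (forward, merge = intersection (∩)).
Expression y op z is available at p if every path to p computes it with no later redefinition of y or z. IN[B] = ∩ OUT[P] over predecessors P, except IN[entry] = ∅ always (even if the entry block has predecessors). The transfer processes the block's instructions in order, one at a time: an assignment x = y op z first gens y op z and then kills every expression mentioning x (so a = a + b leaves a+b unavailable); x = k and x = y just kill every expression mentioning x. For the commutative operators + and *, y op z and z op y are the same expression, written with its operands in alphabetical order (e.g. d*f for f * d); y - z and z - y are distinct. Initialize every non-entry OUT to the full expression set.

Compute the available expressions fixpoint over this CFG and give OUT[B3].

Per-block solution:
  B0:   IN={}   OUT={}
  B1:   IN={}   OUT={a-a}
  B2:   IN={}   OUT={d+f}
  B3:   IN={d+f}   OUT={f-f}
  B4:   IN={f-f}   OUT={}
  B5:   IN={}   OUT={}
  B6:   IN={}   OUT={}
  B7:   IN={}   OUT={}
  B8:   IN={}   OUT={}
  B9:   IN={}   OUT={}

Merge at B3: IN[B3] = OUT[B2] = {d+f}
Applying B3's transfer function to that IN value gives OUT[B3] (row B3 above).

Answer: {f-f}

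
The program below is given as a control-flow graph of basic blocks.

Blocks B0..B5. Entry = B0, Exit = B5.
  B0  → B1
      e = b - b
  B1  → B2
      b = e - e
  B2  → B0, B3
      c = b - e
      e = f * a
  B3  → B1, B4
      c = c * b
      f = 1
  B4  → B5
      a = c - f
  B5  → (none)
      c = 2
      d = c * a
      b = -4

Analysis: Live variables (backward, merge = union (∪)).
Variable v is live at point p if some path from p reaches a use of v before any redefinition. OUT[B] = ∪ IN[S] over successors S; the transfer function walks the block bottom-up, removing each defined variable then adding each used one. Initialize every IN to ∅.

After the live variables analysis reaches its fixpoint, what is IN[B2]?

Answer: {a, b, e, f}

Trace:
Fixpoint table:
  B0:  IN={a, b, f}  OUT={a, e, f}
  B1:  IN={a, e, f}  OUT={a, b, e, f}
  B2:  IN={a, b, e, f}  OUT={a, b, c, e, f}
  B3:  IN={a, b, c, e}  OUT={a, c, e, f}
  B4:  IN={c, f}  OUT={a}
  B5:  IN={a}  OUT={}

Merge at B2: OUT[B2] = IN[B0] ⊔ IN[B3] = {a, b, c, e, f}
Applying B2's transfer function to that OUT value gives IN[B2] (row B2 above).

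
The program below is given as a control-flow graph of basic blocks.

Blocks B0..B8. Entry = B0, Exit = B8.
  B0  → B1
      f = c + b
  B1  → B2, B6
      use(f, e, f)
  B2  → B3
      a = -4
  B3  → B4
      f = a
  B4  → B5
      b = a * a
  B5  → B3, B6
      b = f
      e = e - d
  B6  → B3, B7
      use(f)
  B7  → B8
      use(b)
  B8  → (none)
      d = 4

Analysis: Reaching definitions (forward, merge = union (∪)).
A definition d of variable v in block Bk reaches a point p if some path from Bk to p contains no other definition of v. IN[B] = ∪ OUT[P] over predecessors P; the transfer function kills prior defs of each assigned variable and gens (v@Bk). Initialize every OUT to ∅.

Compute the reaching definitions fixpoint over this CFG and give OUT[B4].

Converged values:
  B0: | IN={} | OUT={f@B0}
  B1: | IN={f@B0} | OUT={f@B0}
  B2: | IN={f@B0} | OUT={a@B2, f@B0}
  B3: | IN={a@B2, b@B5, e@B5, f@B0, f@B3} | OUT={a@B2, b@B5, e@B5, f@B3}
  B4: | IN={a@B2, b@B5, e@B5, f@B3} | OUT={a@B2, b@B4, e@B5, f@B3}
  B5: | IN={a@B2, b@B4, e@B5, f@B3} | OUT={a@B2, b@B5, e@B5, f@B3}
  B6: | IN={a@B2, b@B5, e@B5, f@B0, f@B3} | OUT={a@B2, b@B5, e@B5, f@B0, f@B3}
  B7: | IN={a@B2, b@B5, e@B5, f@B0, f@B3} | OUT={a@B2, b@B5, e@B5, f@B0, f@B3}
  B8: | IN={a@B2, b@B5, e@B5, f@B0, f@B3} | OUT={a@B2, b@B5, d@B8, e@B5, f@B0, f@B3}

Merge at B4: IN[B4] = OUT[B3] = {a@B2, b@B5, e@B5, f@B3}
Applying B4's transfer function to that IN value gives OUT[B4] (row B4 above).

Answer: {a@B2, b@B4, e@B5, f@B3}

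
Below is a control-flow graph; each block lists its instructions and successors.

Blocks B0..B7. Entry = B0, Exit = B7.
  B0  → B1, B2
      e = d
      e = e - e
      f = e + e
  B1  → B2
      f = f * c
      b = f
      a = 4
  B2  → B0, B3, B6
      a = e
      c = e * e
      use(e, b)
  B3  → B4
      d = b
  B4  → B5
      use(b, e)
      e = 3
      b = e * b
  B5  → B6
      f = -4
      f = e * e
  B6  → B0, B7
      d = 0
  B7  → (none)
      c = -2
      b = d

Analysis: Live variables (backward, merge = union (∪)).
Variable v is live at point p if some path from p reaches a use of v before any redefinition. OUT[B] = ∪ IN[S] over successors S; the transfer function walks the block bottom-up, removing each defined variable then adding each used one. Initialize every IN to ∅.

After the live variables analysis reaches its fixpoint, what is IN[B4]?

Converged values:
  B0: | IN={b, c, d} | OUT={b, c, d, e, f}
  B1: | IN={c, d, e, f} | OUT={b, d, e}
  B2: | IN={b, d, e} | OUT={b, c, d, e}
  B3: | IN={b, c, e} | OUT={b, c, e}
  B4: | IN={b, c, e} | OUT={b, c, e}
  B5: | IN={b, c, e} | OUT={b, c}
  B6: | IN={b, c} | OUT={b, c, d}
  B7: | IN={d} | OUT={}

Merge at B4: OUT[B4] = IN[B5] = {b, c, e}
Applying B4's transfer function to that OUT value gives IN[B4] (row B4 above).

Answer: {b, c, e}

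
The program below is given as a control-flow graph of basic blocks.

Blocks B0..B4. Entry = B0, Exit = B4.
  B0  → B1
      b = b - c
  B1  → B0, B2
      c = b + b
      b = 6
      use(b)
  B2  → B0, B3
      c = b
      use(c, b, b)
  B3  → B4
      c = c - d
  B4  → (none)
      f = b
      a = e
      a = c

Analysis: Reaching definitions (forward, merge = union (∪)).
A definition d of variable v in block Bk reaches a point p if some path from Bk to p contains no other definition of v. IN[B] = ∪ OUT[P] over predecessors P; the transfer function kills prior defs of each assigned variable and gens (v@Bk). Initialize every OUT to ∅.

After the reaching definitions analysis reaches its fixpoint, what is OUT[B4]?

Answer: {a@B4, b@B1, c@B3, f@B4}

Working:
Per-block solution:
  B0:  IN={b@B1, c@B1, c@B2}  OUT={b@B0, c@B1, c@B2}
  B1:  IN={b@B0, c@B1, c@B2}  OUT={b@B1, c@B1}
  B2:  IN={b@B1, c@B1}  OUT={b@B1, c@B2}
  B3:  IN={b@B1, c@B2}  OUT={b@B1, c@B3}
  B4:  IN={b@B1, c@B3}  OUT={a@B4, b@B1, c@B3, f@B4}

Merge at B4: IN[B4] = OUT[B3] = {b@B1, c@B3}
Applying B4's transfer function to that IN value gives OUT[B4] (row B4 above).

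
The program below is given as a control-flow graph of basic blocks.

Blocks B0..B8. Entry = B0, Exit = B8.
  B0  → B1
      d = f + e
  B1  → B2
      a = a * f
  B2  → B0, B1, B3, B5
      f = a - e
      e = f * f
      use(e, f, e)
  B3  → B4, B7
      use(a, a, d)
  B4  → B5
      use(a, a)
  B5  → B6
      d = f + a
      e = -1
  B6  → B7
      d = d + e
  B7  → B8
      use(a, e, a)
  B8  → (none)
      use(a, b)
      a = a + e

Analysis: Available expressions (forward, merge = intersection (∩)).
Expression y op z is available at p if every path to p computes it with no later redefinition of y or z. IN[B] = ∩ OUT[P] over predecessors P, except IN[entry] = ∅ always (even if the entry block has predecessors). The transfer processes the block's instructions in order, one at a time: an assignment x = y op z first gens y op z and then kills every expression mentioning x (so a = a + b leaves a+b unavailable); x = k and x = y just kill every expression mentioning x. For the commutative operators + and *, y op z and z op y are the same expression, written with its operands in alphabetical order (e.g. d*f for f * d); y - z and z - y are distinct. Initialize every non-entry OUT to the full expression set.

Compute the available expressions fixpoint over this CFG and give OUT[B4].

Converged values:
  B0:   IN={}   OUT={e+f}
  B1:   IN={}   OUT={}
  B2:   IN={}   OUT={f*f}
  B3:   IN={f*f}   OUT={f*f}
  B4:   IN={f*f}   OUT={f*f}
  B5:   IN={f*f}   OUT={a+f, f*f}
  B6:   IN={a+f, f*f}   OUT={a+f, f*f}
  B7:   IN={f*f}   OUT={f*f}
  B8:   IN={f*f}   OUT={f*f}

Merge at B4: IN[B4] = OUT[B3] = {f*f}
Applying B4's transfer function to that IN value gives OUT[B4] (row B4 above).

Answer: {f*f}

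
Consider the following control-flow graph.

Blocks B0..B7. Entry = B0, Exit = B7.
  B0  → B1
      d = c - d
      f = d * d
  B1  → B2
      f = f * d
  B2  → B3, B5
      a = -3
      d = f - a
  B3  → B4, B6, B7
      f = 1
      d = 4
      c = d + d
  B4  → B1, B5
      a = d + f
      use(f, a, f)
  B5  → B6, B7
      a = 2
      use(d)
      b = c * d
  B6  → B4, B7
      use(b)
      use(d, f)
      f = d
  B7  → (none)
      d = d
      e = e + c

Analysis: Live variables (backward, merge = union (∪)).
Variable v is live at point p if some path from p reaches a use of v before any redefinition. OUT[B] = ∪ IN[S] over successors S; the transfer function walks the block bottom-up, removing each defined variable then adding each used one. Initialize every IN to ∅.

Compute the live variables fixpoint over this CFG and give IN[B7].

Fixpoint table:
  B0:   IN={b, c, d, e}   OUT={b, c, d, e, f}
  B1:   IN={b, c, d, e, f}   OUT={b, c, e, f}
  B2:   IN={b, c, e, f}   OUT={b, c, d, e, f}
  B3:   IN={b, e}   OUT={b, c, d, e, f}
  B4:   IN={b, c, d, e, f}   OUT={b, c, d, e, f}
  B5:   IN={c, d, e, f}   OUT={b, c, d, e, f}
  B6:   IN={b, c, d, e, f}   OUT={b, c, d, e, f}
  B7:   IN={c, d, e}   OUT={}

B7 is the boundary node: OUT[B7] = {}
Applying B7's transfer function to that OUT value gives IN[B7] (row B7 above).

Answer: {c, d, e}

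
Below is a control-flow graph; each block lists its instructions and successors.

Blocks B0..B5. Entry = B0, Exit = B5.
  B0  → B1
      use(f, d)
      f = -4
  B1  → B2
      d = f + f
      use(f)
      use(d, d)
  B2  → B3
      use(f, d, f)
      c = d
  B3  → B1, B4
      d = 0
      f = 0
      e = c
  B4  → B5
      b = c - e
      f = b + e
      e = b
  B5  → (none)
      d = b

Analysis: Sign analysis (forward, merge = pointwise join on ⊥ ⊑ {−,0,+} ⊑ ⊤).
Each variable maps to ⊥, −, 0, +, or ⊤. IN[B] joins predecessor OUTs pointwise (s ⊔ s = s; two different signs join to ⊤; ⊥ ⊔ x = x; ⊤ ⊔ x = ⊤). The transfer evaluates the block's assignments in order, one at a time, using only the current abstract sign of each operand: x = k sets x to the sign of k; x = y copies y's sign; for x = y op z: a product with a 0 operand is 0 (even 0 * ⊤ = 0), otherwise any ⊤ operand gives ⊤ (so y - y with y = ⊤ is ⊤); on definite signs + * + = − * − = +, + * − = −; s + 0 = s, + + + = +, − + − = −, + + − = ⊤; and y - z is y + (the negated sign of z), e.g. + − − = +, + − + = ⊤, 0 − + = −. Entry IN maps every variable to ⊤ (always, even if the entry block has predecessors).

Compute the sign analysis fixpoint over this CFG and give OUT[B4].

Per-block solution:
  B0:   IN=(all ⊤)   OUT={f:-; rest ⊤}
  B1:   IN=(all ⊤)   OUT=(all ⊤)
  B2:   IN=(all ⊤)   OUT=(all ⊤)
  B3:   IN=(all ⊤)   OUT={d:0, f:0; rest ⊤}
  B4:   IN={d:0, f:0; rest ⊤}   OUT={d:0; rest ⊤}
  B5:   IN={d:0; rest ⊤}   OUT=(all ⊤)

Merge at B4: IN[B4] = OUT[B3] = {a: ⊤, b: ⊤, c: ⊤, d: 0, e: ⊤, f: 0}
Applying B4's transfer function to that IN value gives OUT[B4] (row B4 above).

Answer: {a: ⊤, b: ⊤, c: ⊤, d: 0, e: ⊤, f: ⊤}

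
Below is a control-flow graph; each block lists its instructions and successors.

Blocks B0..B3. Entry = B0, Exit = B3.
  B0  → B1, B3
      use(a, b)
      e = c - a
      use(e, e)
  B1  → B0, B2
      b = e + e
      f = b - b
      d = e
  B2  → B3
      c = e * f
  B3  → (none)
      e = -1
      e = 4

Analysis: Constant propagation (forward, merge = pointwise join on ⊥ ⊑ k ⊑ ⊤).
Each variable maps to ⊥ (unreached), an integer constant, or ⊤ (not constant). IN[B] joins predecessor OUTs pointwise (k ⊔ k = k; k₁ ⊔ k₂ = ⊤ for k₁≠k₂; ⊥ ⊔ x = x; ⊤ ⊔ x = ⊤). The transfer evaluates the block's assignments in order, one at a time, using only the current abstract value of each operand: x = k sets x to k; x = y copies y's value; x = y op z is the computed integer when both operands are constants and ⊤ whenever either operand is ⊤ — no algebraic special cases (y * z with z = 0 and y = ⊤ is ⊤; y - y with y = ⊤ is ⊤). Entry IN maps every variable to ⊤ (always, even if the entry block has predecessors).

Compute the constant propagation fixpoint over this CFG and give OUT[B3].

Answer: {a: ⊤, b: ⊤, c: ⊤, d: ⊤, e: 4, f: ⊤}

Trace:
Converged values:
  B0:  IN=(all ⊤)  OUT=(all ⊤)
  B1:  IN=(all ⊤)  OUT=(all ⊤)
  B2:  IN=(all ⊤)  OUT=(all ⊤)
  B3:  IN=(all ⊤)  OUT={e:4; rest ⊤}

Merge at B3: IN[B3] = OUT[B0] ⊔ OUT[B2] = {a: ⊤, b: ⊤, c: ⊤, d: ⊤, e: ⊤, f: ⊤}
Applying B3's transfer function to that IN value gives OUT[B3] (row B3 above).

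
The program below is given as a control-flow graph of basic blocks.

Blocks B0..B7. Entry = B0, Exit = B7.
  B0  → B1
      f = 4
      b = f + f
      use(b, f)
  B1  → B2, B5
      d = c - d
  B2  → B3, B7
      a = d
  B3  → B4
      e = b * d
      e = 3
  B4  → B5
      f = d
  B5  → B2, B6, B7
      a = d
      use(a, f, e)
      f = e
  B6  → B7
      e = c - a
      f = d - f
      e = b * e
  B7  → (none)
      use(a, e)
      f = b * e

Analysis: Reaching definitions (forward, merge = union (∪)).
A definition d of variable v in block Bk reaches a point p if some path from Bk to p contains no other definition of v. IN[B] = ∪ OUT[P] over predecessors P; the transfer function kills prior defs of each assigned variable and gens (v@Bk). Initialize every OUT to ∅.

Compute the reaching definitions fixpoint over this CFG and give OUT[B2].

Answer: {a@B2, b@B0, d@B1, e@B3, f@B0, f@B5}

Derivation:
Converged values:
  B0: | IN={} | OUT={b@B0, f@B0}
  B1: | IN={b@B0, f@B0} | OUT={b@B0, d@B1, f@B0}
  B2: | IN={a@B5, b@B0, d@B1, e@B3, f@B0, f@B5} | OUT={a@B2, b@B0, d@B1, e@B3, f@B0, f@B5}
  B3: | IN={a@B2, b@B0, d@B1, e@B3, f@B0, f@B5} | OUT={a@B2, b@B0, d@B1, e@B3, f@B0, f@B5}
  B4: | IN={a@B2, b@B0, d@B1, e@B3, f@B0, f@B5} | OUT={a@B2, b@B0, d@B1, e@B3, f@B4}
  B5: | IN={a@B2, b@B0, d@B1, e@B3, f@B0, f@B4} | OUT={a@B5, b@B0, d@B1, e@B3, f@B5}
  B6: | IN={a@B5, b@B0, d@B1, e@B3, f@B5} | OUT={a@B5, b@B0, d@B1, e@B6, f@B6}
  B7: | IN={a@B2, a@B5, b@B0, d@B1, e@B3, e@B6, f@B0, f@B5, f@B6} | OUT={a@B2, a@B5, b@B0, d@B1, e@B3, e@B6, f@B7}

Merge at B2: IN[B2] = OUT[B1] ⊔ OUT[B5] = {a@B5, b@B0, d@B1, e@B3, f@B0, f@B5}
Applying B2's transfer function to that IN value gives OUT[B2] (row B2 above).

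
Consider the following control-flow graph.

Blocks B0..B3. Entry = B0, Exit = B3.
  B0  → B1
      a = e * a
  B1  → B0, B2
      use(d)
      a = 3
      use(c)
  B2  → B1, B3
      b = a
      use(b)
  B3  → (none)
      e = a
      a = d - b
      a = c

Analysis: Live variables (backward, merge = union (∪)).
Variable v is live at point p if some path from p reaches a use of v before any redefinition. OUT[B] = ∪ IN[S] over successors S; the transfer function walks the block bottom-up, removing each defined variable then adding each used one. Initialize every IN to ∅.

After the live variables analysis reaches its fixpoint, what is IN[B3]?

Answer: {a, b, c, d}

Derivation:
Converged values:
  B0:   IN={a, c, d, e}   OUT={c, d, e}
  B1:   IN={c, d, e}   OUT={a, c, d, e}
  B2:   IN={a, c, d, e}   OUT={a, b, c, d, e}
  B3:   IN={a, b, c, d}   OUT={}

B3 is the boundary node: OUT[B3] = {}
Applying B3's transfer function to that OUT value gives IN[B3] (row B3 above).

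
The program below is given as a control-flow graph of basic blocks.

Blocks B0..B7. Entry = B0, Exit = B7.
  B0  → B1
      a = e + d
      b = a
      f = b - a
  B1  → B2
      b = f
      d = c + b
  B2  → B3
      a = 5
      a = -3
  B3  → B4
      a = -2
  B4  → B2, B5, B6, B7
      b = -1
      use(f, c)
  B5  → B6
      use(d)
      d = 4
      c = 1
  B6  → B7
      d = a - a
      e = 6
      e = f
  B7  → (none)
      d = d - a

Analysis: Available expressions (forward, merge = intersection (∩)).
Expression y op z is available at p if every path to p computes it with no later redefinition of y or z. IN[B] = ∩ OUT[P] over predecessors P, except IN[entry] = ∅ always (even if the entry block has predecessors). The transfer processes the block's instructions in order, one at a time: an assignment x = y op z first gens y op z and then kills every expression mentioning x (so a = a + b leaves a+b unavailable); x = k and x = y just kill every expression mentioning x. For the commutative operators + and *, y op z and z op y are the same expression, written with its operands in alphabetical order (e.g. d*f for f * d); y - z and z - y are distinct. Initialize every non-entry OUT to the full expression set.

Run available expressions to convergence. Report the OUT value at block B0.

Fixpoint table:
  B0:  IN={}  OUT={b-a, d+e}
  B1:  IN={b-a, d+e}  OUT={b+c}
  B2:  IN={}  OUT={}
  B3:  IN={}  OUT={}
  B4:  IN={}  OUT={}
  B5:  IN={}  OUT={}
  B6:  IN={}  OUT={a-a}
  B7:  IN={}  OUT={}

B0 is the boundary node: IN[B0] = {}
Applying B0's transfer function to that IN value gives OUT[B0] (row B0 above).

Answer: {b-a, d+e}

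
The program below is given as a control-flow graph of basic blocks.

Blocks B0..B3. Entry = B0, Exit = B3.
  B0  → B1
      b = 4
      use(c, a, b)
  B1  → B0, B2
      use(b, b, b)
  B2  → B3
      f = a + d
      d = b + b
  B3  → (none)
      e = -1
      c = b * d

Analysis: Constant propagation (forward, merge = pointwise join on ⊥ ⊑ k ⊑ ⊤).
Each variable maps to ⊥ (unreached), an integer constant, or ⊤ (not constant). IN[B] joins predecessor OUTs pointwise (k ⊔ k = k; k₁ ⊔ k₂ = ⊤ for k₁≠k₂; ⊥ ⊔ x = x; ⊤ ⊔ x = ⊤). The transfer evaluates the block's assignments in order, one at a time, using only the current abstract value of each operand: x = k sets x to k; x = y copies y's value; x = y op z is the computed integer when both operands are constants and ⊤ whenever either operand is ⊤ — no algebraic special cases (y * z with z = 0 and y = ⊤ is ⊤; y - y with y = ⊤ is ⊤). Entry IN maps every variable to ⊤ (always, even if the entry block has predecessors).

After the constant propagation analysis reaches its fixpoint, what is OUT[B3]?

Fixpoint table:
  B0:  IN=(all ⊤)  OUT={b:4; rest ⊤}
  B1:  IN={b:4; rest ⊤}  OUT={b:4; rest ⊤}
  B2:  IN={b:4; rest ⊤}  OUT={b:4, d:8; rest ⊤}
  B3:  IN={b:4, d:8; rest ⊤}  OUT={b:4, c:32, d:8, e:-1; rest ⊤}

Merge at B3: IN[B3] = OUT[B2] = {a: ⊤, b: 4, c: ⊤, d: 8, e: ⊤, f: ⊤}
Applying B3's transfer function to that IN value gives OUT[B3] (row B3 above).

Answer: {a: ⊤, b: 4, c: 32, d: 8, e: -1, f: ⊤}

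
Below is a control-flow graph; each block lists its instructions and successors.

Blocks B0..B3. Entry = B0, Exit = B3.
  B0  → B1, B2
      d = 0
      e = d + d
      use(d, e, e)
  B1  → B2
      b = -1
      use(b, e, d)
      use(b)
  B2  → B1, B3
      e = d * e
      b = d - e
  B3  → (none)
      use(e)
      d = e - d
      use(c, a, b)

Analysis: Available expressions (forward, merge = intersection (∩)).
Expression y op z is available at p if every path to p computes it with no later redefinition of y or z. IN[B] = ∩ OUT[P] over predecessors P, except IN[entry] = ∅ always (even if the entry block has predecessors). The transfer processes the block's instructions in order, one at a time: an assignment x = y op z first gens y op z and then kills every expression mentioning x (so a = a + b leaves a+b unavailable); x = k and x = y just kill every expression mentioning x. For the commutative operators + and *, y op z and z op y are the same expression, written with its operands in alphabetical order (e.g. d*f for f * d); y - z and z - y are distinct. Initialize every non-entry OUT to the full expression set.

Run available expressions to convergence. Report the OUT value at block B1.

Converged values:
  B0: | IN={} | OUT={d+d}
  B1: | IN={d+d} | OUT={d+d}
  B2: | IN={d+d} | OUT={d+d, d-e}
  B3: | IN={d+d, d-e} | OUT={}

Merge at B1: IN[B1] = OUT[B0] ∩ OUT[B2] = {d+d}
Applying B1's transfer function to that IN value gives OUT[B1] (row B1 above).

Answer: {d+d}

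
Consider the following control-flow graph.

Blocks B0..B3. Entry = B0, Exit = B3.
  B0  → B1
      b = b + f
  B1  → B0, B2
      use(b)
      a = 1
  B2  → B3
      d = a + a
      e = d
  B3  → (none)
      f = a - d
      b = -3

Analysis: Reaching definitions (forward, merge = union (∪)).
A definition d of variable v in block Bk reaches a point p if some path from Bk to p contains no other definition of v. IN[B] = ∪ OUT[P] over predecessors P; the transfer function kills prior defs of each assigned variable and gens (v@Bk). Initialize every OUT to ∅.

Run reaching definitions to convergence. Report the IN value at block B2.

Answer: {a@B1, b@B0}

Working:
Converged values:
  B0:  IN={a@B1, b@B0}  OUT={a@B1, b@B0}
  B1:  IN={a@B1, b@B0}  OUT={a@B1, b@B0}
  B2:  IN={a@B1, b@B0}  OUT={a@B1, b@B0, d@B2, e@B2}
  B3:  IN={a@B1, b@B0, d@B2, e@B2}  OUT={a@B1, b@B3, d@B2, e@B2, f@B3}

Merge at B2: IN[B2] = OUT[B1] = {a@B1, b@B0}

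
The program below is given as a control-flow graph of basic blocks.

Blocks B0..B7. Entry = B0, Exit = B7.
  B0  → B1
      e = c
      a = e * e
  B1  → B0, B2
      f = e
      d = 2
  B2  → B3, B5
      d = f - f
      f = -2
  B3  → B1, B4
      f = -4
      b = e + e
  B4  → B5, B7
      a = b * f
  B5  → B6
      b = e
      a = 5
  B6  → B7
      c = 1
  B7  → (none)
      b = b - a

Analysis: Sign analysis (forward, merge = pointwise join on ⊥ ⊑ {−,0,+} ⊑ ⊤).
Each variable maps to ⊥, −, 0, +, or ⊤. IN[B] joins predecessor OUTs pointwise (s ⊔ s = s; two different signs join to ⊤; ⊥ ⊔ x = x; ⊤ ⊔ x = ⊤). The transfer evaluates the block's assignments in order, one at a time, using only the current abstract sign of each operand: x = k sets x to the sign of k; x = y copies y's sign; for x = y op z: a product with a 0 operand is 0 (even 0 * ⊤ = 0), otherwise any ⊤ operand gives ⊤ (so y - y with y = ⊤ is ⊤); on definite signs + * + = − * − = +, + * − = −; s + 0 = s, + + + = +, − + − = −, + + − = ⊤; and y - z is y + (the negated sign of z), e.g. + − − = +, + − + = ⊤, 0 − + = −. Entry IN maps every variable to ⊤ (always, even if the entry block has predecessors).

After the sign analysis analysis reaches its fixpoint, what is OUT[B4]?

Answer: {a: ⊤, b: ⊤, c: ⊤, d: ⊤, e: ⊤, f: -}

Working:
Per-block solution:
  B0:   IN=(all ⊤)   OUT=(all ⊤)
  B1:   IN=(all ⊤)   OUT={d:+; rest ⊤}
  B2:   IN={d:+; rest ⊤}   OUT={f:-; rest ⊤}
  B3:   IN={f:-; rest ⊤}   OUT={f:-; rest ⊤}
  B4:   IN={f:-; rest ⊤}   OUT={f:-; rest ⊤}
  B5:   IN={f:-; rest ⊤}   OUT={a:+, f:-; rest ⊤}
  B6:   IN={a:+, f:-; rest ⊤}   OUT={a:+, c:+, f:-; rest ⊤}
  B7:   IN={f:-; rest ⊤}   OUT={f:-; rest ⊤}

Merge at B4: IN[B4] = OUT[B3] = {a: ⊤, b: ⊤, c: ⊤, d: ⊤, e: ⊤, f: -}
Applying B4's transfer function to that IN value gives OUT[B4] (row B4 above).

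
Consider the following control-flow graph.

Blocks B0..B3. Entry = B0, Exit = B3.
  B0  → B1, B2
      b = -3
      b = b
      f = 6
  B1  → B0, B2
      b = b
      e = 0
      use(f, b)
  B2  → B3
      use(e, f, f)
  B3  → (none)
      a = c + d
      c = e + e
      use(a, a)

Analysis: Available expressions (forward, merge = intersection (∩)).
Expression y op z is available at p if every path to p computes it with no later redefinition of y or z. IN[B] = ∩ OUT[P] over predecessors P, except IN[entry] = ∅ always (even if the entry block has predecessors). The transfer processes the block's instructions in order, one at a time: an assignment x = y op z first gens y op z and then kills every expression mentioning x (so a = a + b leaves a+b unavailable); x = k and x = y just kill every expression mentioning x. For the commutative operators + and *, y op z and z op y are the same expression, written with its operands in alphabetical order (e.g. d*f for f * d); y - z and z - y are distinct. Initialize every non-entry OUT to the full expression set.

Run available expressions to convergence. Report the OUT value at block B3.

Answer: {e+e}

Working:
Per-block solution:
  B0:  IN={}  OUT={}
  B1:  IN={}  OUT={}
  B2:  IN={}  OUT={}
  B3:  IN={}  OUT={e+e}

Merge at B3: IN[B3] = OUT[B2] = {}
Applying B3's transfer function to that IN value gives OUT[B3] (row B3 above).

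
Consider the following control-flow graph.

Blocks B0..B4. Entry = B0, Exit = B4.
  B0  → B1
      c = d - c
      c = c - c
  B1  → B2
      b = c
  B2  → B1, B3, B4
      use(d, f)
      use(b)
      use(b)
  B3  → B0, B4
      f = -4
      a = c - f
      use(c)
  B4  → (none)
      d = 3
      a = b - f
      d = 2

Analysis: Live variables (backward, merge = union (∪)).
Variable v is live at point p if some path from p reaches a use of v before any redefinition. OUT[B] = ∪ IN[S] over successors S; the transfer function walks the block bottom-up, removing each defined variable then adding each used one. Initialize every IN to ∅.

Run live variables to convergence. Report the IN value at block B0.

Answer: {c, d, f}

Derivation:
Per-block solution:
  B0:  IN={c, d, f}  OUT={c, d, f}
  B1:  IN={c, d, f}  OUT={b, c, d, f}
  B2:  IN={b, c, d, f}  OUT={b, c, d, f}
  B3:  IN={b, c, d}  OUT={b, c, d, f}
  B4:  IN={b, f}  OUT={}

Merge at B0: OUT[B0] = IN[B1] = {c, d, f}
Applying B0's transfer function to that OUT value gives IN[B0] (row B0 above).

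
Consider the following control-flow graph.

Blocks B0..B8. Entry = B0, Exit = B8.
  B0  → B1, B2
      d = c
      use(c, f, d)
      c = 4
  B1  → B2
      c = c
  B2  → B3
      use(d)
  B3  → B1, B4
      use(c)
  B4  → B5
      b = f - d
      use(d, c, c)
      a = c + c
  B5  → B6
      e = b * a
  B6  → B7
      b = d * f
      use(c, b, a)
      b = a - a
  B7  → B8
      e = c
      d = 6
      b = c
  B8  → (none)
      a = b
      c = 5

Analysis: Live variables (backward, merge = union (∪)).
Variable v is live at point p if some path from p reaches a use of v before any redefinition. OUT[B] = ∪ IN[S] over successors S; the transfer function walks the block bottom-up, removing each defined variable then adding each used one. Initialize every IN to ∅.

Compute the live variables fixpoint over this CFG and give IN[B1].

Answer: {c, d, f}

Trace:
Fixpoint table:
  B0:   IN={c, f}   OUT={c, d, f}
  B1:   IN={c, d, f}   OUT={c, d, f}
  B2:   IN={c, d, f}   OUT={c, d, f}
  B3:   IN={c, d, f}   OUT={c, d, f}
  B4:   IN={c, d, f}   OUT={a, b, c, d, f}
  B5:   IN={a, b, c, d, f}   OUT={a, c, d, f}
  B6:   IN={a, c, d, f}   OUT={c}
  B7:   IN={c}   OUT={b}
  B8:   IN={b}   OUT={}

Merge at B1: OUT[B1] = IN[B2] = {c, d, f}
Applying B1's transfer function to that OUT value gives IN[B1] (row B1 above).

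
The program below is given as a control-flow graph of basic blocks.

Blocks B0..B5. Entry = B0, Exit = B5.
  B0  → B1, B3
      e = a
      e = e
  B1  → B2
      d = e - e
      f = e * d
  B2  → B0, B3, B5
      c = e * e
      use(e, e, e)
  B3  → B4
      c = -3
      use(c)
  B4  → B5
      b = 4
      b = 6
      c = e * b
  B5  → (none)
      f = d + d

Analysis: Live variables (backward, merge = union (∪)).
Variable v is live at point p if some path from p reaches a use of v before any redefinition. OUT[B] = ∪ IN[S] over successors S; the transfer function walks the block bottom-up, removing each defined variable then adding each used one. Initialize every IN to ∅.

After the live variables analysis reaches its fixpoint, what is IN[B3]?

Answer: {d, e}

Working:
Per-block solution:
  B0:  IN={a, d}  OUT={a, d, e}
  B1:  IN={a, e}  OUT={a, d, e}
  B2:  IN={a, d, e}  OUT={a, d, e}
  B3:  IN={d, e}  OUT={d, e}
  B4:  IN={d, e}  OUT={d}
  B5:  IN={d}  OUT={}

Merge at B3: OUT[B3] = IN[B4] = {d, e}
Applying B3's transfer function to that OUT value gives IN[B3] (row B3 above).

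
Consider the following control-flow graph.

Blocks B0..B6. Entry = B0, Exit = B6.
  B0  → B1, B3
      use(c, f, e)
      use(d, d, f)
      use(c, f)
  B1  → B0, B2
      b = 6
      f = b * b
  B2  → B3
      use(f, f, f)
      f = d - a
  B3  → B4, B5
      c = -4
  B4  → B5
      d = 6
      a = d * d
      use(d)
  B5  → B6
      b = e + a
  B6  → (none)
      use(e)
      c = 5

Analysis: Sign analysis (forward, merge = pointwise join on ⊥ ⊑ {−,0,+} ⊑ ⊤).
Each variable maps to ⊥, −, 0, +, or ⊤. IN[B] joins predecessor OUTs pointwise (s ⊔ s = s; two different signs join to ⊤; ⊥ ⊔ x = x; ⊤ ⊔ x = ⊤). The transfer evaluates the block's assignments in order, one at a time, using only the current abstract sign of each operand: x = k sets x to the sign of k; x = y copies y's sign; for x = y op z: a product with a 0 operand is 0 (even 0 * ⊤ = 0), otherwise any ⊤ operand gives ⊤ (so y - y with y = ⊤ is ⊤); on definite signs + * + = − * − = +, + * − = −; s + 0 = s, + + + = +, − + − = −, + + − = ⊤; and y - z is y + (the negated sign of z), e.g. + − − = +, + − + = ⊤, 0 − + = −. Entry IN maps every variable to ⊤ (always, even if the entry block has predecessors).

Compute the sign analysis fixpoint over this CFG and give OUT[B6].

Answer: {a: ⊤, b: ⊤, c: +, d: ⊤, e: ⊤, f: ⊤}

Trace:
Converged values:
  B0:  IN=(all ⊤)  OUT=(all ⊤)
  B1:  IN=(all ⊤)  OUT={b:+, f:+; rest ⊤}
  B2:  IN={b:+, f:+; rest ⊤}  OUT={b:+; rest ⊤}
  B3:  IN=(all ⊤)  OUT={c:-; rest ⊤}
  B4:  IN={c:-; rest ⊤}  OUT={a:+, c:-, d:+; rest ⊤}
  B5:  IN={c:-; rest ⊤}  OUT={c:-; rest ⊤}
  B6:  IN={c:-; rest ⊤}  OUT={c:+; rest ⊤}

Merge at B6: IN[B6] = OUT[B5] = {a: ⊤, b: ⊤, c: -, d: ⊤, e: ⊤, f: ⊤}
Applying B6's transfer function to that IN value gives OUT[B6] (row B6 above).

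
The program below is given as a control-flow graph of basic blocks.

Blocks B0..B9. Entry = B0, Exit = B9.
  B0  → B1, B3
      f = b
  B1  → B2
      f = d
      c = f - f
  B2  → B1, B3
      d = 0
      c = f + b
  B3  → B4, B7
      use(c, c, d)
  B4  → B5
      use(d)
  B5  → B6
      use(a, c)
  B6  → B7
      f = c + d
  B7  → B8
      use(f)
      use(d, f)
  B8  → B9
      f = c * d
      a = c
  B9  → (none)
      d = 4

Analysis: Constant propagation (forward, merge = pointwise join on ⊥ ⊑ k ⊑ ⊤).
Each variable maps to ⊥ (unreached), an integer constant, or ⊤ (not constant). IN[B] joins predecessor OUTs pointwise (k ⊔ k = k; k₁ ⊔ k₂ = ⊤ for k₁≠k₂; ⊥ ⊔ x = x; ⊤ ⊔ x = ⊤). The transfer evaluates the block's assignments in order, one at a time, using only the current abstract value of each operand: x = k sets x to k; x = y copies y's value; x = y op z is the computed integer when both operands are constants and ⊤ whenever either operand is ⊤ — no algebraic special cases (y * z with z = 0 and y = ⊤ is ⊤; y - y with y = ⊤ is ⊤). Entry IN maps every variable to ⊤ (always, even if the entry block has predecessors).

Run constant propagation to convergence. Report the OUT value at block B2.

Fixpoint table:
  B0:  IN=(all ⊤)  OUT=(all ⊤)
  B1:  IN=(all ⊤)  OUT=(all ⊤)
  B2:  IN=(all ⊤)  OUT={d:0; rest ⊤}
  B3:  IN=(all ⊤)  OUT=(all ⊤)
  B4:  IN=(all ⊤)  OUT=(all ⊤)
  B5:  IN=(all ⊤)  OUT=(all ⊤)
  B6:  IN=(all ⊤)  OUT=(all ⊤)
  B7:  IN=(all ⊤)  OUT=(all ⊤)
  B8:  IN=(all ⊤)  OUT=(all ⊤)
  B9:  IN=(all ⊤)  OUT={d:4; rest ⊤}

Merge at B2: IN[B2] = OUT[B1] = {a: ⊤, b: ⊤, c: ⊤, d: ⊤, e: ⊤, f: ⊤}
Applying B2's transfer function to that IN value gives OUT[B2] (row B2 above).

Answer: {a: ⊤, b: ⊤, c: ⊤, d: 0, e: ⊤, f: ⊤}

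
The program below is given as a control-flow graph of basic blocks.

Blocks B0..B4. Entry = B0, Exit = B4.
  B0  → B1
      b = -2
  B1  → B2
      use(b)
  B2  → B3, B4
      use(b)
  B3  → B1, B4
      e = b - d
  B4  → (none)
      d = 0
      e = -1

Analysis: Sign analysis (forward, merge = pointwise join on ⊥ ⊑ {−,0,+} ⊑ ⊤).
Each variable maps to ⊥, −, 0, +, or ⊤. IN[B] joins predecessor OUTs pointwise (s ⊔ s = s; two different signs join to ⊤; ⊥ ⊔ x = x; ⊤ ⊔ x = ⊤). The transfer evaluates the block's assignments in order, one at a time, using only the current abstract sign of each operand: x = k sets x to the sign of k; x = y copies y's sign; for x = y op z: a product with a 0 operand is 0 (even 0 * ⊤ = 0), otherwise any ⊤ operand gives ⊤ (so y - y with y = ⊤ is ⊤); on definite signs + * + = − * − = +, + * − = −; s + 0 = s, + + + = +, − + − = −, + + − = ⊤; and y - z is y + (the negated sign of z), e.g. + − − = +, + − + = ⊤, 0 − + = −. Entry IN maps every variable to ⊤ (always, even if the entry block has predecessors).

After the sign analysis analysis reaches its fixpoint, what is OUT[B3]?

Per-block solution:
  B0: | IN=(all ⊤) | OUT={b:-; rest ⊤}
  B1: | IN={b:-; rest ⊤} | OUT={b:-; rest ⊤}
  B2: | IN={b:-; rest ⊤} | OUT={b:-; rest ⊤}
  B3: | IN={b:-; rest ⊤} | OUT={b:-; rest ⊤}
  B4: | IN={b:-; rest ⊤} | OUT={b:-, d:0, e:-; rest ⊤}

Merge at B3: IN[B3] = OUT[B2] = {a: ⊤, b: -, c: ⊤, d: ⊤, e: ⊤, f: ⊤}
Applying B3's transfer function to that IN value gives OUT[B3] (row B3 above).

Answer: {a: ⊤, b: -, c: ⊤, d: ⊤, e: ⊤, f: ⊤}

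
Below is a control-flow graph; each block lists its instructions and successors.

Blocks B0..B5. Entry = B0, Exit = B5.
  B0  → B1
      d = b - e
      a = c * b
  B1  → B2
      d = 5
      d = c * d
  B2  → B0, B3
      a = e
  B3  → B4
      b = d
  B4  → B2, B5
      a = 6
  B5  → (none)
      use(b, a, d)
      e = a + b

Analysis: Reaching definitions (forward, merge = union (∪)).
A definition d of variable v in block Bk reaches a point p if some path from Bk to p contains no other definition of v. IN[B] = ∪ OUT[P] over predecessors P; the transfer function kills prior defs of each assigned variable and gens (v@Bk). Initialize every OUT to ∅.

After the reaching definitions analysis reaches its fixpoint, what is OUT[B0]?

Per-block solution:
  B0:   IN={a@B2, b@B3, d@B1}   OUT={a@B0, b@B3, d@B0}
  B1:   IN={a@B0, b@B3, d@B0}   OUT={a@B0, b@B3, d@B1}
  B2:   IN={a@B0, a@B4, b@B3, d@B1}   OUT={a@B2, b@B3, d@B1}
  B3:   IN={a@B2, b@B3, d@B1}   OUT={a@B2, b@B3, d@B1}
  B4:   IN={a@B2, b@B3, d@B1}   OUT={a@B4, b@B3, d@B1}
  B5:   IN={a@B4, b@B3, d@B1}   OUT={a@B4, b@B3, d@B1, e@B5}

Merge at B0 (entry node, so the boundary value {} is joined with the incoming edge(s)): IN[B0] = {} ⊔ OUT[B2] = {a@B2, b@B3, d@B1}
Applying B0's transfer function to that IN value gives OUT[B0] (row B0 above).

Answer: {a@B0, b@B3, d@B0}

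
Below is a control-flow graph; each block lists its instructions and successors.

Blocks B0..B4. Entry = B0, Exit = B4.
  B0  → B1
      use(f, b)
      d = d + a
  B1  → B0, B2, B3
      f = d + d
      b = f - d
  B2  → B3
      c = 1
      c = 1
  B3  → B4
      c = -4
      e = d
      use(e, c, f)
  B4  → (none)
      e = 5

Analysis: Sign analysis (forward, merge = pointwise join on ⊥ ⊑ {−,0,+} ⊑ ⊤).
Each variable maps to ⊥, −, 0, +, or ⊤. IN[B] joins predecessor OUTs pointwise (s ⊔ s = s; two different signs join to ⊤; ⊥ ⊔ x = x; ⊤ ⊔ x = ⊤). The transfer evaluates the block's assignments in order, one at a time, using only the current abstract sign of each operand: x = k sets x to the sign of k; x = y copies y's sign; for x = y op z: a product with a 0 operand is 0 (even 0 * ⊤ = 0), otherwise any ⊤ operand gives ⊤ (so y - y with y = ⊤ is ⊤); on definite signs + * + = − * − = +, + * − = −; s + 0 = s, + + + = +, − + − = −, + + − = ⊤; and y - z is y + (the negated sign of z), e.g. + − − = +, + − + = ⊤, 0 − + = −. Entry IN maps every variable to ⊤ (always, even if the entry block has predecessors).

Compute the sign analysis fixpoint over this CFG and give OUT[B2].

Answer: {a: ⊤, b: ⊤, c: +, d: ⊤, e: ⊤, f: ⊤}

Derivation:
Converged values:
  B0:  IN=(all ⊤)  OUT=(all ⊤)
  B1:  IN=(all ⊤)  OUT=(all ⊤)
  B2:  IN=(all ⊤)  OUT={c:+; rest ⊤}
  B3:  IN=(all ⊤)  OUT={c:-; rest ⊤}
  B4:  IN={c:-; rest ⊤}  OUT={c:-, e:+; rest ⊤}

Merge at B2: IN[B2] = OUT[B1] = {a: ⊤, b: ⊤, c: ⊤, d: ⊤, e: ⊤, f: ⊤}
Applying B2's transfer function to that IN value gives OUT[B2] (row B2 above).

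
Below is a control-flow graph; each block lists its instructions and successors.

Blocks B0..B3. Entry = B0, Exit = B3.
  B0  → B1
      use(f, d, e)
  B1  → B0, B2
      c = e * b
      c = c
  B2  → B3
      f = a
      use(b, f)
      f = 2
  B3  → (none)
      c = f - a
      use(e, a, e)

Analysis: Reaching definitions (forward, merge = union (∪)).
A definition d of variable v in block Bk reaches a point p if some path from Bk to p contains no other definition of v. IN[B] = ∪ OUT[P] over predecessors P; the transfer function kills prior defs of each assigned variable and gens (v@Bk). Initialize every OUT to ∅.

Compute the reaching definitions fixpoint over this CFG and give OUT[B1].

Answer: {c@B1}

Trace:
Per-block solution:
  B0:  IN={c@B1}  OUT={c@B1}
  B1:  IN={c@B1}  OUT={c@B1}
  B2:  IN={c@B1}  OUT={c@B1, f@B2}
  B3:  IN={c@B1, f@B2}  OUT={c@B3, f@B2}

Merge at B1: IN[B1] = OUT[B0] = {c@B1}
Applying B1's transfer function to that IN value gives OUT[B1] (row B1 above).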